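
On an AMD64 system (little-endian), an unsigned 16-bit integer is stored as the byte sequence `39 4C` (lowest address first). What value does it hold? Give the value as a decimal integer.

19513

In little-endian order the low byte comes first in memory.
Reassemble most-significant byte first: 4C 39 → 0x4C39.
0x4C39 = 19513.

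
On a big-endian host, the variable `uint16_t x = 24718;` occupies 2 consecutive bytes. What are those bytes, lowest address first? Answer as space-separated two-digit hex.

60 8E

24718 in hexadecimal, padded to 16 bits, is 0x608E.
Split into bytes (most-significant first): 60 8E.
In big-endian order the high byte comes first in memory.
So the memory order matches the most-significant-first order: 60 8E.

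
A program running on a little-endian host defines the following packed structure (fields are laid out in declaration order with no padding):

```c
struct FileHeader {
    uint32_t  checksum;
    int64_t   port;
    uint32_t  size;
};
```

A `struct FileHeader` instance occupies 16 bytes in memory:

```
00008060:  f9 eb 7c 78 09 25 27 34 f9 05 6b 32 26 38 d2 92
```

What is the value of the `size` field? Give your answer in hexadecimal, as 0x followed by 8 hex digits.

`size` follows `checksum` (4 B), `port` (8 B), so it starts at offset 4 + 8 = 12 and occupies 4 bytes.
Bytes at offsets 12..15: 26 38 D2 92.
In little-endian order the low byte comes first in memory.
Reassemble most-significant byte first: 92 D2 38 26 → 0x92D23826.

0x92D23826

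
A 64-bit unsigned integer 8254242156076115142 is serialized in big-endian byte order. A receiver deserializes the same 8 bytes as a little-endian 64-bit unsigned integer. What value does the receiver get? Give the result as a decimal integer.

8254242156076115142 in 64-bit hexadecimal is 0x728CF58212F8A4C6.
Stored big-endian, the bytes at ascending addresses are 72 8C F5 82 12 F8 A4 C6.
Read back as little-endian, the first byte is least significant, giving 0xC6A4F81282F58C72.
0xC6A4F81282F58C72 = 14313838274080509042.

14313838274080509042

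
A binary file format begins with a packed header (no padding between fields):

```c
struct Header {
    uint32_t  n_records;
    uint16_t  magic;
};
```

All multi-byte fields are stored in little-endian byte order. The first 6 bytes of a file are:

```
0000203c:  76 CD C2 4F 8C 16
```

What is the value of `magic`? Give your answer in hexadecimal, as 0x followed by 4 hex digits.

0x168C

`magic` follows `n_records` (4 bytes), so it starts at byte offset 4 and occupies 2 bytes.
Bytes at offsets 4..5: 8C 16.
Little-endian stores the least-significant byte at the lowest address.
Reassemble most-significant byte first: 16 8C → 0x168C.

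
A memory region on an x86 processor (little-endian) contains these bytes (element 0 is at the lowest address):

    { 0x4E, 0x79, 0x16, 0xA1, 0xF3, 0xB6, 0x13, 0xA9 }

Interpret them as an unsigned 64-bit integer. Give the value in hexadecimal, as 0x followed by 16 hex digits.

0xA913B6F3A116794E

Little-endian stores the least-significant byte at the lowest address.
Reassemble most-significant byte first: A9 13 B6 F3 A1 16 79 4E → 0xA913B6F3A116794E.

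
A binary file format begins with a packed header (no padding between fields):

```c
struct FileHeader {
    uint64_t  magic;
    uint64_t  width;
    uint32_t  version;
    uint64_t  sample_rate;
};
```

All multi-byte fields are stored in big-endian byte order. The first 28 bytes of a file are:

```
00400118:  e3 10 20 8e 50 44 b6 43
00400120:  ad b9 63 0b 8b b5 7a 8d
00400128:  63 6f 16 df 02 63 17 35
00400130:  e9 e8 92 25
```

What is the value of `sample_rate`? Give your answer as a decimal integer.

`sample_rate` follows `magic` (8 B), `width` (8 B), `version` (4 B), so it starts at offset 8 + 8 + 4 = 20 and occupies 8 bytes.
Bytes at offsets 20..27: 02 63 17 35 E9 E8 92 25.
Big-endian stores the most-significant byte at the lowest address.
The bytes are already most-significant first: 0x02631735E9E89225.
0x02631735E9E89225 = 172006731095249445.

172006731095249445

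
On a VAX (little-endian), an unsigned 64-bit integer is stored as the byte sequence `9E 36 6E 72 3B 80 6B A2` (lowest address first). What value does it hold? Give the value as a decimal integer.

In little-endian order the low byte comes first in memory.
Reassemble most-significant byte first: A2 6B 80 3B 72 6E 36 9E → 0xA26B803B726E369E.
0xA26B803B726E369E = 11703589049463617182.

11703589049463617182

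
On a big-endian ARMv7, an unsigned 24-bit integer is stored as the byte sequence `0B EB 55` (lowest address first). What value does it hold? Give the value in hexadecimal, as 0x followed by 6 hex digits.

0x0BEB55

Big-endian stores the most-significant byte at the lowest address.
The bytes are already most-significant first: 0x0BEB55.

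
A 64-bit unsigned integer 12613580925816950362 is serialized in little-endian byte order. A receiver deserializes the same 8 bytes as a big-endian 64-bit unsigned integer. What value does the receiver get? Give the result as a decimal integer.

12613580925816950362 in 64-bit hexadecimal is 0xAF0C7105BCF64E5A.
Stored little-endian, the bytes at ascending addresses are 5A 4E F6 BC 05 71 0C AF.
Read back as big-endian, the last byte is least significant, giving 0x5A4EF6BC05710CAF.
0x5A4EF6BC05710CAF = 6507409799002524847.

6507409799002524847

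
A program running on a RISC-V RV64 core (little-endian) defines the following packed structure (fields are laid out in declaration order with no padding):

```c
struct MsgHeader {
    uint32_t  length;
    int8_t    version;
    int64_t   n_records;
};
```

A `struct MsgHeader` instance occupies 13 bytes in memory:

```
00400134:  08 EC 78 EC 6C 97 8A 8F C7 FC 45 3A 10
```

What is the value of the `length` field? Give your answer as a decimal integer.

`length` is the first field, at byte offset 0, occupying 4 bytes.
Bytes at offsets 0..3: 08 EC 78 EC.
Little-endian stores the least-significant byte at the lowest address.
Reassemble most-significant byte first: EC 78 EC 08 → 0xEC78EC08.
0xEC78EC08 = 3967347720.

3967347720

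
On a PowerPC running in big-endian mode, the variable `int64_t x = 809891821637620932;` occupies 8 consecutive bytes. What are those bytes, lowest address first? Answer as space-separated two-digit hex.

809891821637620932 in hexadecimal, padded to 64 bits, is 0x0B3D50521F3454C4.
Split into bytes (most-significant first): 0B 3D 50 52 1F 34 54 C4.
Big-endian: lowest address holds the most-significant byte.
So the memory order matches the most-significant-first order: 0B 3D 50 52 1F 34 54 C4.

0B 3D 50 52 1F 34 54 C4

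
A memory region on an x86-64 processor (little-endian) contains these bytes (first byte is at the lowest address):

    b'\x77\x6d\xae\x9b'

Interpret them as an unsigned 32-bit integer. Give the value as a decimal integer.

In little-endian order the low byte comes first in memory.
Reassemble most-significant byte first: 9B AE 6D 77 → 0x9BAE6D77.
0x9BAE6D77 = 2611899767.

2611899767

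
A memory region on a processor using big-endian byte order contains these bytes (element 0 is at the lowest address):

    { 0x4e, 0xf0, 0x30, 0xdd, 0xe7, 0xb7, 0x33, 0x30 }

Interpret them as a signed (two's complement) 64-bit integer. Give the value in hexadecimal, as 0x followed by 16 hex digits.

0x4EF030DDE7B73330

Big-endian stores the most-significant byte at the lowest address.
The bytes are already most-significant first: 0x4EF030DDE7B73330.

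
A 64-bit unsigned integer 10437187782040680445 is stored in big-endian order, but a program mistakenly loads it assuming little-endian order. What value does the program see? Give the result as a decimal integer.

10437187782040680445 in 64-bit hexadecimal is 0x90D856FD3A94F7FD.
Stored big-endian, the bytes at ascending addresses are 90 D8 56 FD 3A 94 F7 FD.
Read back as little-endian, the first byte is least significant, giving 0xFDF7943AFD56D890.
0xFDF7943AFD56D890 = 18300258591922641040.

18300258591922641040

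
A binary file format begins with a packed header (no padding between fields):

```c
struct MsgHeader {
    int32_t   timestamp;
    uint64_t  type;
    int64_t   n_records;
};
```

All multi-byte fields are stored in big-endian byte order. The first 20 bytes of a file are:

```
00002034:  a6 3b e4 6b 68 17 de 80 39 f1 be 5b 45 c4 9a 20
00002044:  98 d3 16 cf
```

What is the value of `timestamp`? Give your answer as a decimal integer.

`timestamp` is the first field, at byte offset 0, occupying 4 bytes.
Bytes at offsets 0..3: A6 3B E4 6B.
Big-endian: lowest address holds the most-significant byte.
The bytes are already most-significant first: 0xA63BE46B.
Top bit is set, so as a signed 32-bit value this is 0xA63BE46B − 2^32 = -1506024341.

-1506024341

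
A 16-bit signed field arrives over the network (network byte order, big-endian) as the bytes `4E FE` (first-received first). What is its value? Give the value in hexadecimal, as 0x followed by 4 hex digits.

In big-endian order the high byte comes first in memory.
The bytes are already most-significant first: 0x4EFE.

0x4EFE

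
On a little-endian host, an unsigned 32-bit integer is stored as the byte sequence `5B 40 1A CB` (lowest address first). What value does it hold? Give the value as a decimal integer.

In little-endian order the low byte comes first in memory.
Reassemble most-significant byte first: CB 1A 40 5B → 0xCB1A405B.
0xCB1A405B = 3407495259.

3407495259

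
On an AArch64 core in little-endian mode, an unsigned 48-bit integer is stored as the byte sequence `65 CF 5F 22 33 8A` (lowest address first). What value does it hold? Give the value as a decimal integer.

Little-endian: lowest address holds the least-significant byte.
Reassemble most-significant byte first: 8A 33 22 5F CF 65 → 0x8A33225FCF65.
0x8A33225FCF65 = 151952224669541.

151952224669541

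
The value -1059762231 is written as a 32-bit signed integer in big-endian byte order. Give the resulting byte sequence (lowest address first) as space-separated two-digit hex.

C0 D5 4F C9

Two's complement of -1059762231 in 32 bits: 1059762231 = 0x3F2AB037; invert → 0xC0D54FC8; add 1 → 0xC0D54FC9.
Split into bytes (most-significant first): C0 D5 4F C9.
Big-endian stores the most-significant byte at the lowest address.
So the memory order matches the most-significant-first order: C0 D5 4F C9.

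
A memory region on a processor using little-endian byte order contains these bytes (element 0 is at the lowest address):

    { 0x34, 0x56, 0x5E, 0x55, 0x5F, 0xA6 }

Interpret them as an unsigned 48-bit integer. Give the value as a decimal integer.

182928384349748

In little-endian order the low byte comes first in memory.
Reassemble most-significant byte first: A6 5F 55 5E 56 34 → 0xA65F555E5634.
0xA65F555E5634 = 182928384349748.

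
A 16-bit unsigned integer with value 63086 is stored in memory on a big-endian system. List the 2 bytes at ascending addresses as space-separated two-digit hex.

63086 in hexadecimal, padded to 16 bits, is 0xF66E.
Split into bytes (most-significant first): F6 6E.
Big-endian: lowest address holds the most-significant byte.
So the memory order matches the most-significant-first order: F6 6E.

F6 6E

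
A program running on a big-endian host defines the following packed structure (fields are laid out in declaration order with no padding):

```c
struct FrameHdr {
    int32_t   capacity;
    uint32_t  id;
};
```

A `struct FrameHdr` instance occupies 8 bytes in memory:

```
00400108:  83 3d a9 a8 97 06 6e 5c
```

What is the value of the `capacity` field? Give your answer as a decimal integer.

`capacity` is the first field, at byte offset 0, occupying 4 bytes.
Bytes at offsets 0..3: 83 3D A9 A8.
Big-endian stores the most-significant byte at the lowest address.
The bytes are already most-significant first: 0x833DA9A8.
Top bit is set, so as a signed 32-bit value this is 0x833DA9A8 − 2^32 = -2093110872.

-2093110872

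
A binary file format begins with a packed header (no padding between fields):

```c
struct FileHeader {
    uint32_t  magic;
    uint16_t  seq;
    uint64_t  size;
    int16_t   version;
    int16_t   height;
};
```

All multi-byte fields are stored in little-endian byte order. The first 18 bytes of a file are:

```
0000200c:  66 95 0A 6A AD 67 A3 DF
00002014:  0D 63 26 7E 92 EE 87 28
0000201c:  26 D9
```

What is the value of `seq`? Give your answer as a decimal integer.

`seq` follows `magic` (4 bytes), so it starts at byte offset 4 and occupies 2 bytes.
Bytes at offsets 4..5: AD 67.
Little-endian: lowest address holds the least-significant byte.
Reassemble most-significant byte first: 67 AD → 0x67AD.
0x67AD = 26541.

26541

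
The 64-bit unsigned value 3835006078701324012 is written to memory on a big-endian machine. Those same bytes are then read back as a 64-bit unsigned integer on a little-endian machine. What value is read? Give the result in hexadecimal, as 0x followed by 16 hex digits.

0xECC674B8B5AD3835

3835006078701324012 in 64-bit hexadecimal is 0x3538ADB5B874C6EC.
Stored big-endian, the bytes at ascending addresses are 35 38 AD B5 B8 74 C6 EC.
Read back as little-endian, the first byte is least significant, giving 0xECC674B8B5AD3835.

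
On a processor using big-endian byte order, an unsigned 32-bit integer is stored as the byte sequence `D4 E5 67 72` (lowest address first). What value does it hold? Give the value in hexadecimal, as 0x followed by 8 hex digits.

0xD4E56772

Big-endian: lowest address holds the most-significant byte.
The bytes are already most-significant first: 0xD4E56772.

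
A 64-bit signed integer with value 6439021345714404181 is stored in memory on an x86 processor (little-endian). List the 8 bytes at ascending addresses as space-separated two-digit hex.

6439021345714404181 in hexadecimal, padded to 64 bits, is 0x595BFFCC6C76FB55.
Split into bytes (most-significant first): 59 5B FF CC 6C 76 FB 55.
In little-endian order the low byte comes first in memory.
So at ascending addresses the bytes are 55 FB 76 6C CC FF 5B 59.

55 FB 76 6C CC FF 5B 59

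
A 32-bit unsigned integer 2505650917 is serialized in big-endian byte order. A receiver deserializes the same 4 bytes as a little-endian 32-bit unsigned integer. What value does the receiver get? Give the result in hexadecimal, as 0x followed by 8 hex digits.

2505650917 in 32-bit hexadecimal is 0x955932E5.
Stored big-endian, the bytes at ascending addresses are 95 59 32 E5.
Read back as little-endian, the first byte is least significant, giving 0xE5325995.

0xE5325995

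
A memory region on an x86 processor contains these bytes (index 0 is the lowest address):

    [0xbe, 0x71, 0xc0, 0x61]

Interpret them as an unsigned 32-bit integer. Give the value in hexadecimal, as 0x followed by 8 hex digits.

0x61C071BE

Little-endian: lowest address holds the least-significant byte.
Reassemble most-significant byte first: 61 C0 71 BE → 0x61C071BE.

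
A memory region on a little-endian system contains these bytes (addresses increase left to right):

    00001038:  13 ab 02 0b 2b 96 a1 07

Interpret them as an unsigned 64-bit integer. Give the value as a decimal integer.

Little-endian: lowest address holds the least-significant byte.
Reassemble most-significant byte first: 07 A1 96 2B 0B 02 AB 13 → 0x07A1962B0B02AB13.
0x07A1962B0B02AB13 = 549885741128395539.

549885741128395539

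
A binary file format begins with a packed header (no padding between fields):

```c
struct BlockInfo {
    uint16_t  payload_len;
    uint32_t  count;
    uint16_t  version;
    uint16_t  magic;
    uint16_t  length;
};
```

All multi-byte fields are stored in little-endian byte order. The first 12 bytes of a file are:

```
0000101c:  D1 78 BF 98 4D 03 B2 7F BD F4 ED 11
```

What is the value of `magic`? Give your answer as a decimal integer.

`magic` follows `payload_len` (2 B), `count` (4 B), `version` (2 B), so it starts at offset 2 + 4 + 2 = 8 and occupies 2 bytes.
Bytes at offsets 8..9: BD F4.
Little-endian stores the least-significant byte at the lowest address.
Reassemble most-significant byte first: F4 BD → 0xF4BD.
0xF4BD = 62653.

62653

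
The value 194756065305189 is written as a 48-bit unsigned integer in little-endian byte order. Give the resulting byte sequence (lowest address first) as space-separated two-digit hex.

194756065305189 in hexadecimal, padded to 48 bits, is 0xB1212E172265.
Split into bytes (most-significant first): B1 21 2E 17 22 65.
Little-endian stores the least-significant byte at the lowest address.
So at ascending addresses the bytes are 65 22 17 2E 21 B1.

65 22 17 2E 21 B1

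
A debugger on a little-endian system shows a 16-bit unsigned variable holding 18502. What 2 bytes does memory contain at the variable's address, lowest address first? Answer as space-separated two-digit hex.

46 48

18502 in hexadecimal, padded to 16 bits, is 0x4846.
Split into bytes (most-significant first): 48 46.
In little-endian order the low byte comes first in memory.
So at ascending addresses the bytes are 46 48.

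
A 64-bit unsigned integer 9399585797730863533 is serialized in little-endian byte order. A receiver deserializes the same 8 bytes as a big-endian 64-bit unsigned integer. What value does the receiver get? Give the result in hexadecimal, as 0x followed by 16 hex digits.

0xAD098E5D7B097282

9399585797730863533 in 64-bit hexadecimal is 0x8272097B5D8E09AD.
Stored little-endian, the bytes at ascending addresses are AD 09 8E 5D 7B 09 72 82.
Read back as big-endian, the last byte is least significant, giving 0xAD098E5D7B097282.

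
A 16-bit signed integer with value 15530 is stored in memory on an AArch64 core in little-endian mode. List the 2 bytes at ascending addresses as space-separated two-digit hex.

AA 3C

15530 in hexadecimal, padded to 16 bits, is 0x3CAA.
Split into bytes (most-significant first): 3C AA.
Little-endian stores the least-significant byte at the lowest address.
So at ascending addresses the bytes are AA 3C.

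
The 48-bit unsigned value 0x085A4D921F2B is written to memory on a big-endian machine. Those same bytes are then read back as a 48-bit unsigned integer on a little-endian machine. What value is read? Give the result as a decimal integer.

Stored big-endian, the bytes at ascending addresses are 08 5A 4D 92 1F 2B.
Read back as little-endian, the first byte is least significant, giving 0x2B1F924D5A08.
0x2B1F924D5A08 = 47414598523400.

47414598523400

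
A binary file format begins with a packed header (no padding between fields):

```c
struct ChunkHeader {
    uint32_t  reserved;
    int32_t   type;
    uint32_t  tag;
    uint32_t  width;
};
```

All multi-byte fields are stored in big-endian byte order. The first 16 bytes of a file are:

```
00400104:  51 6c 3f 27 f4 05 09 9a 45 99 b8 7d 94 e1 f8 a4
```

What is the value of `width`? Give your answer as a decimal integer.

2497837220

`width` follows `reserved` (4 B), `type` (4 B), `tag` (4 B), so it starts at offset 4 + 4 + 4 = 12 and occupies 4 bytes.
Bytes at offsets 12..15: 94 E1 F8 A4.
In big-endian order the high byte comes first in memory.
The bytes are already most-significant first: 0x94E1F8A4.
0x94E1F8A4 = 2497837220.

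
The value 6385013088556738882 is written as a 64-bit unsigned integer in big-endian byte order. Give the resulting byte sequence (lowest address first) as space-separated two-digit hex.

58 9C 1F 93 25 A4 E9 42

6385013088556738882 in hexadecimal, padded to 64 bits, is 0x589C1F9325A4E942.
Split into bytes (most-significant first): 58 9C 1F 93 25 A4 E9 42.
Big-endian stores the most-significant byte at the lowest address.
So the memory order matches the most-significant-first order: 58 9C 1F 93 25 A4 E9 42.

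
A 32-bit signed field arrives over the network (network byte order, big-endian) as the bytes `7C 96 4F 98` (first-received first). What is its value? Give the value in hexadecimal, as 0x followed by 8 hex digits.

Big-endian stores the most-significant byte at the lowest address.
The bytes are already most-significant first: 0x7C964F98.

0x7C964F98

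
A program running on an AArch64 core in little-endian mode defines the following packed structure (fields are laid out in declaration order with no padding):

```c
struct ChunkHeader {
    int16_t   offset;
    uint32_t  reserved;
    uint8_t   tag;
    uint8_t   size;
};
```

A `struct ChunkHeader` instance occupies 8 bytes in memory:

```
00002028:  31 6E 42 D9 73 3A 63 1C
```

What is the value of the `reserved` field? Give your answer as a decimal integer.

`reserved` follows `offset` (2 bytes), so it starts at byte offset 2 and occupies 4 bytes.
Bytes at offsets 2..5: 42 D9 73 3A.
Little-endian: lowest address holds the least-significant byte.
Reassemble most-significant byte first: 3A 73 D9 42 → 0x3A73D942.
0x3A73D942 = 980670786.

980670786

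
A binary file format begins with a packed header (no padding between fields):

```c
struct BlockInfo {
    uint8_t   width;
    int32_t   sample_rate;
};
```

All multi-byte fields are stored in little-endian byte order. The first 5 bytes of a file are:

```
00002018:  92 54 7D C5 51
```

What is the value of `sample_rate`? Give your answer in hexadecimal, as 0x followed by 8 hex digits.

`sample_rate` follows `width` (1 byte), so it starts at byte offset 1 and occupies 4 bytes.
Bytes at offsets 1..4: 54 7D C5 51.
Little-endian stores the least-significant byte at the lowest address.
Reassemble most-significant byte first: 51 C5 7D 54 → 0x51C57D54.

0x51C57D54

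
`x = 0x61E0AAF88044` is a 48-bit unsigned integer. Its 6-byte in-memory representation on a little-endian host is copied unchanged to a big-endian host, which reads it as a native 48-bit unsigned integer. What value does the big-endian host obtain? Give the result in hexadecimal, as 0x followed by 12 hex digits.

0x4480F8AAE061

Stored little-endian, the bytes at ascending addresses are 44 80 F8 AA E0 61.
Read back as big-endian, the last byte is least significant, giving 0x4480F8AAE061.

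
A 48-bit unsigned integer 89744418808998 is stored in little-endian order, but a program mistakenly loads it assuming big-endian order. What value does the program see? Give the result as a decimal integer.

89744418808998 in 48-bit hexadecimal is 0x519F403424A6.
Stored little-endian, the bytes at ascending addresses are A6 24 34 40 9F 51.
Read back as big-endian, the last byte is least significant, giving 0xA62434409F51.
0xA62434409F51 = 182674425683793.

182674425683793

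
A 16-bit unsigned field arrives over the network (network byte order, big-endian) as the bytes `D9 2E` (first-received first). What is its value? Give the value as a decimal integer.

Big-endian: lowest address holds the most-significant byte.
The bytes are already most-significant first: 0xD92E.
0xD92E = 55598.

55598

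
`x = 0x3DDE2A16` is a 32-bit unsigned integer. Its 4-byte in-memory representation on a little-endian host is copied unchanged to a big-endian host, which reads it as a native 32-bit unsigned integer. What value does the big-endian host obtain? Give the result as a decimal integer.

371908157

Stored little-endian, the bytes at ascending addresses are 16 2A DE 3D.
Read back as big-endian, the last byte is least significant, giving 0x162ADE3D.
0x162ADE3D = 371908157.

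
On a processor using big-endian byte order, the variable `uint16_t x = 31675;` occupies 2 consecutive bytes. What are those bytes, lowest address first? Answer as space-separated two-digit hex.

7B BB

31675 in hexadecimal, padded to 16 bits, is 0x7BBB.
Split into bytes (most-significant first): 7B BB.
Big-endian stores the most-significant byte at the lowest address.
So the memory order matches the most-significant-first order: 7B BB.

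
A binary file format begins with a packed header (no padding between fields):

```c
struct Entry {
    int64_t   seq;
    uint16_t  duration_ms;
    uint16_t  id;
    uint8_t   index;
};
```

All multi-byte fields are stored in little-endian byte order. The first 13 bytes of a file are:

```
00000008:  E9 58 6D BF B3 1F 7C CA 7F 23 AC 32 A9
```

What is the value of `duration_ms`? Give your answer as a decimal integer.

`duration_ms` follows `seq` (8 bytes), so it starts at byte offset 8 and occupies 2 bytes.
Bytes at offsets 8..9: 7F 23.
In little-endian order the low byte comes first in memory.
Reassemble most-significant byte first: 23 7F → 0x237F.
0x237F = 9087.

9087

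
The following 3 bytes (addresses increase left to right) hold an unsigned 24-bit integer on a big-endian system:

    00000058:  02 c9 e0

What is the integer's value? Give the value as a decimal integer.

Big-endian stores the most-significant byte at the lowest address.
The bytes are already most-significant first: 0x02C9E0.
0x02C9E0 = 182752.

182752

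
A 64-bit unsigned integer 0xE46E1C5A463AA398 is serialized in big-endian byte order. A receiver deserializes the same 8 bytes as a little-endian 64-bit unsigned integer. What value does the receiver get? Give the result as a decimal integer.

10998698788802817764

Stored big-endian, the bytes at ascending addresses are E4 6E 1C 5A 46 3A A3 98.
Read back as little-endian, the first byte is least significant, giving 0x98A33A465A1C6EE4.
0x98A33A465A1C6EE4 = 10998698788802817764.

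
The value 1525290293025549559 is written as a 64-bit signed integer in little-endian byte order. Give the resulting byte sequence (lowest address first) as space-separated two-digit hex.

F7 AC 23 AF 70 EB 2A 15

1525290293025549559 in hexadecimal, padded to 64 bits, is 0x152AEB70AF23ACF7.
Split into bytes (most-significant first): 15 2A EB 70 AF 23 AC F7.
Little-endian: lowest address holds the least-significant byte.
So at ascending addresses the bytes are F7 AC 23 AF 70 EB 2A 15.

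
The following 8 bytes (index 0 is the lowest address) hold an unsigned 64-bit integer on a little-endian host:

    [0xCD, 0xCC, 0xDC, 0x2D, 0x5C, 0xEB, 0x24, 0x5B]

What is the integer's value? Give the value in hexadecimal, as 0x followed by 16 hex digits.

In little-endian order the low byte comes first in memory.
Reassemble most-significant byte first: 5B 24 EB 5C 2D DC CC CD → 0x5B24EB5C2DDCCCCD.

0x5B24EB5C2DDCCCCD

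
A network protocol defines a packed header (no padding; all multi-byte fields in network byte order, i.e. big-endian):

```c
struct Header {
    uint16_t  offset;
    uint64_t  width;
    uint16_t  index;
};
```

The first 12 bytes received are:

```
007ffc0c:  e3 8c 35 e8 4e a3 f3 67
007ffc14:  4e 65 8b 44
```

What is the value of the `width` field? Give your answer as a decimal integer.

3884441144677322341

`width` follows `offset` (2 bytes), so it starts at byte offset 2 and occupies 8 bytes.
Bytes at offsets 2..9: 35 E8 4E A3 F3 67 4E 65.
Big-endian stores the most-significant byte at the lowest address.
The bytes are already most-significant first: 0x35E84EA3F3674E65.
0x35E84EA3F3674E65 = 3884441144677322341.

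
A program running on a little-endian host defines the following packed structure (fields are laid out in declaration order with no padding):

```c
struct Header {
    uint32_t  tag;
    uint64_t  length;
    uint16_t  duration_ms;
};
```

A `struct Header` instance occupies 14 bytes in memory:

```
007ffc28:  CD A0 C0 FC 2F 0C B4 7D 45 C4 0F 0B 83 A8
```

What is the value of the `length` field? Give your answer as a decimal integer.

797071461808606255

`length` follows `tag` (4 bytes), so it starts at byte offset 4 and occupies 8 bytes.
Bytes at offsets 4..11: 2F 0C B4 7D 45 C4 0F 0B.
Little-endian: lowest address holds the least-significant byte.
Reassemble most-significant byte first: 0B 0F C4 45 7D B4 0C 2F → 0x0B0FC4457DB40C2F.
0x0B0FC4457DB40C2F = 797071461808606255.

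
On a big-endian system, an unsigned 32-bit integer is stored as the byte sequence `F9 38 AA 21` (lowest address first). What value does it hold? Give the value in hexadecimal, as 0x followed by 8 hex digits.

Big-endian: lowest address holds the most-significant byte.
The bytes are already most-significant first: 0xF938AA21.

0xF938AA21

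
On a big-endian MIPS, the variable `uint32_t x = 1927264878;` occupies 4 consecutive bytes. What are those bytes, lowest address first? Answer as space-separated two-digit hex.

72 DF BA 6E

1927264878 in hexadecimal, padded to 32 bits, is 0x72DFBA6E.
Split into bytes (most-significant first): 72 DF BA 6E.
Big-endian: lowest address holds the most-significant byte.
So the memory order matches the most-significant-first order: 72 DF BA 6E.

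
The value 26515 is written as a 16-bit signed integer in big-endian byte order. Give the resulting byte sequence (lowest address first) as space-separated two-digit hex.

26515 in hexadecimal, padded to 16 bits, is 0x6793.
Split into bytes (most-significant first): 67 93.
In big-endian order the high byte comes first in memory.
So the memory order matches the most-significant-first order: 67 93.

67 93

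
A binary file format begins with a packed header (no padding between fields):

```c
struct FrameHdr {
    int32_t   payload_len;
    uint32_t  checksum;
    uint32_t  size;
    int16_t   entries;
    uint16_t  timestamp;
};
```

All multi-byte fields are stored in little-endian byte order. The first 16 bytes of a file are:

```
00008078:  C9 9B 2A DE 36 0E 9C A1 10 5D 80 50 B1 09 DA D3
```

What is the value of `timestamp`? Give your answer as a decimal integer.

`timestamp` follows `payload_len` (4 B), `checksum` (4 B), `size` (4 B), `entries` (2 B), so it starts at offset 4 + 4 + 4 + 2 = 14 and occupies 2 bytes.
Bytes at offsets 14..15: DA D3.
In little-endian order the low byte comes first in memory.
Reassemble most-significant byte first: D3 DA → 0xD3DA.
0xD3DA = 54234.

54234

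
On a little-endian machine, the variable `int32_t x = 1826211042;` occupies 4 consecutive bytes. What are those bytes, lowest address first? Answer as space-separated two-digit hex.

E2 C4 D9 6C

1826211042 in hexadecimal, padded to 32 bits, is 0x6CD9C4E2.
Split into bytes (most-significant first): 6C D9 C4 E2.
In little-endian order the low byte comes first in memory.
So at ascending addresses the bytes are E2 C4 D9 6C.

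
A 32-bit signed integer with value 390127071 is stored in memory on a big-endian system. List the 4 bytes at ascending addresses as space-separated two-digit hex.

17 40 DD DF

390127071 in hexadecimal, padded to 32 bits, is 0x1740DDDF.
Split into bytes (most-significant first): 17 40 DD DF.
Big-endian: lowest address holds the most-significant byte.
So the memory order matches the most-significant-first order: 17 40 DD DF.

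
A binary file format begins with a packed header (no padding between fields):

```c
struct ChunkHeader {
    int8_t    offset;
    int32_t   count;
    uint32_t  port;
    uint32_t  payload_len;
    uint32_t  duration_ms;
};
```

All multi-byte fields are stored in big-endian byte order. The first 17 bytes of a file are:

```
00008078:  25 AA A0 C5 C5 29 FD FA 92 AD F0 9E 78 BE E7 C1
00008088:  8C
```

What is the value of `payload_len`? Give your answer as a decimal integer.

2918227576

`payload_len` follows `offset` (1 B), `count` (4 B), `port` (4 B), so it starts at offset 1 + 4 + 4 = 9 and occupies 4 bytes.
Bytes at offsets 9..12: AD F0 9E 78.
Big-endian: lowest address holds the most-significant byte.
The bytes are already most-significant first: 0xADF09E78.
0xADF09E78 = 2918227576.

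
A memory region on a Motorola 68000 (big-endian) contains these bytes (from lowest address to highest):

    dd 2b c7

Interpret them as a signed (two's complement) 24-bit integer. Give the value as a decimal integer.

-2282553

In big-endian order the high byte comes first in memory.
The bytes are already most-significant first: 0xDD2BC7.
Top bit is set, so as a signed 24-bit value this is 0xDD2BC7 − 2^24 = -2282553.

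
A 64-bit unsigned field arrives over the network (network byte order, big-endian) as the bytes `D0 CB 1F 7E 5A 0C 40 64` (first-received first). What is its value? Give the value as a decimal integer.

Big-endian stores the most-significant byte at the lowest address.
The bytes are already most-significant first: 0xD0CB1F7E5A0C4064.
0xD0CB1F7E5A0C4064 = 15045153607698366564.

15045153607698366564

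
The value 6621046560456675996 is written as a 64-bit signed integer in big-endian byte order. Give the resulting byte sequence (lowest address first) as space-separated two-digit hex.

6621046560456675996 in hexadecimal, padded to 64 bits, is 0x5BE2AEC45557929C.
Split into bytes (most-significant first): 5B E2 AE C4 55 57 92 9C.
Big-endian stores the most-significant byte at the lowest address.
So the memory order matches the most-significant-first order: 5B E2 AE C4 55 57 92 9C.

5B E2 AE C4 55 57 92 9C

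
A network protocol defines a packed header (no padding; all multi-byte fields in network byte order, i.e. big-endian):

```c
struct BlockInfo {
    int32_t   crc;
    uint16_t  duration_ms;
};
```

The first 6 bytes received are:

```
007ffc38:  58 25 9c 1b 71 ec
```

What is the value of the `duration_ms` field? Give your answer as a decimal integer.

`duration_ms` follows `crc` (4 bytes), so it starts at byte offset 4 and occupies 2 bytes.
Bytes at offsets 4..5: 71 EC.
In big-endian order the high byte comes first in memory.
The bytes are already most-significant first: 0x71EC.
0x71EC = 29164.

29164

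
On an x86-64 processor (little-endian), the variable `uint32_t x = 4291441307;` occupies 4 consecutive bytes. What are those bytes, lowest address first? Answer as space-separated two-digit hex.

4291441307 in hexadecimal, padded to 32 bits, is 0xFFCA329B.
Split into bytes (most-significant first): FF CA 32 9B.
Little-endian stores the least-significant byte at the lowest address.
So at ascending addresses the bytes are 9B 32 CA FF.

9B 32 CA FF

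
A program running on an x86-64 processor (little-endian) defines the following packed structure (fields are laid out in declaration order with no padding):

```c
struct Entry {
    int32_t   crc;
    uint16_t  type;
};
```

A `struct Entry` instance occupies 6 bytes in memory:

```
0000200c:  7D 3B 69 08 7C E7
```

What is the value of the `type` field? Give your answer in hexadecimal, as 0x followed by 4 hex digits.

`type` follows `crc` (4 bytes), so it starts at byte offset 4 and occupies 2 bytes.
Bytes at offsets 4..5: 7C E7.
Little-endian stores the least-significant byte at the lowest address.
Reassemble most-significant byte first: E7 7C → 0xE77C.

0xE77C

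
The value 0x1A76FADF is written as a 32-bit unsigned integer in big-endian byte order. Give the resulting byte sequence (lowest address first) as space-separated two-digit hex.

1A 76 FA DF

Split into bytes (most-significant first): 1A 76 FA DF.
In big-endian order the high byte comes first in memory.
So the memory order matches the most-significant-first order: 1A 76 FA DF.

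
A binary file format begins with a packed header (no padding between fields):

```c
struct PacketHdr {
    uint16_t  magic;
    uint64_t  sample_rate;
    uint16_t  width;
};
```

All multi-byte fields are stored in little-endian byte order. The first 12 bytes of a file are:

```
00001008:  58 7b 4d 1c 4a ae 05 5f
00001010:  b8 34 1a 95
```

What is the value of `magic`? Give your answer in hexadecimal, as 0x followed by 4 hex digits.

`magic` is the first field, at byte offset 0, occupying 2 bytes.
Bytes at offsets 0..1: 58 7B.
In little-endian order the low byte comes first in memory.
Reassemble most-significant byte first: 7B 58 → 0x7B58.

0x7B58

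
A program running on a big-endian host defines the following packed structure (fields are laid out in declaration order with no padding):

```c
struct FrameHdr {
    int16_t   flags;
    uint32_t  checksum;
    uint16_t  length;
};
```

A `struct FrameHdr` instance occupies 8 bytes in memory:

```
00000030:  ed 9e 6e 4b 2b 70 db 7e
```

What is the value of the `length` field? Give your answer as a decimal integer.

`length` follows `flags` (2 B), `checksum` (4 B), so it starts at offset 2 + 4 = 6 and occupies 2 bytes.
Bytes at offsets 6..7: DB 7E.
Big-endian: lowest address holds the most-significant byte.
The bytes are already most-significant first: 0xDB7E.
0xDB7E = 56190.

56190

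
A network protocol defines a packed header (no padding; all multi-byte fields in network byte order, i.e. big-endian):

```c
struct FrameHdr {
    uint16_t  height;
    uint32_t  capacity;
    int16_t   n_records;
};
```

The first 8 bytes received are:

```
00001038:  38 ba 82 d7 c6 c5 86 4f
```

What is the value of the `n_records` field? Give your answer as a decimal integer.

`n_records` follows `height` (2 B), `capacity` (4 B), so it starts at offset 2 + 4 = 6 and occupies 2 bytes.
Bytes at offsets 6..7: 86 4F.
Big-endian: lowest address holds the most-significant byte.
The bytes are already most-significant first: 0x864F.
Top bit is set, so as a signed 16-bit value this is 0x864F − 2^16 = -31153.

-31153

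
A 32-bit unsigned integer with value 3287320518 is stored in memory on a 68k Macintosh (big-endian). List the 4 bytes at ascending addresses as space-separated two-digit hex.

C3 F0 87 C6

3287320518 in hexadecimal, padded to 32 bits, is 0xC3F087C6.
Split into bytes (most-significant first): C3 F0 87 C6.
In big-endian order the high byte comes first in memory.
So the memory order matches the most-significant-first order: C3 F0 87 C6.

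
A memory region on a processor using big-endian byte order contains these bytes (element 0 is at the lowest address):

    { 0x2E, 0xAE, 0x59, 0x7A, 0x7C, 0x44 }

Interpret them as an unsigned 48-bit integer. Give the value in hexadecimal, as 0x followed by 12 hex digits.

In big-endian order the high byte comes first in memory.
The bytes are already most-significant first: 0x2EAE597A7C44.

0x2EAE597A7C44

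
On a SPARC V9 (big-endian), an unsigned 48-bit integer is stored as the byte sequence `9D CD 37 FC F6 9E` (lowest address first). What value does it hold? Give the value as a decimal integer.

173504733181598

In big-endian order the high byte comes first in memory.
The bytes are already most-significant first: 0x9DCD37FCF69E.
0x9DCD37FCF69E = 173504733181598.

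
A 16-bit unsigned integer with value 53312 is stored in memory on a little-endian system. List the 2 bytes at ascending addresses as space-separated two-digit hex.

53312 in hexadecimal, padded to 16 bits, is 0xD040.
Split into bytes (most-significant first): D0 40.
In little-endian order the low byte comes first in memory.
So at ascending addresses the bytes are 40 D0.

40 D0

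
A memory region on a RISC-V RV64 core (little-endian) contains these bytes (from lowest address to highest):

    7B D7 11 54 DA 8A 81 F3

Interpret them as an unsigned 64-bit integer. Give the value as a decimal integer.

17546458293530122107

Little-endian stores the least-significant byte at the lowest address.
Reassemble most-significant byte first: F3 81 8A DA 54 11 D7 7B → 0xF3818ADA5411D77B.
0xF3818ADA5411D77B = 17546458293530122107.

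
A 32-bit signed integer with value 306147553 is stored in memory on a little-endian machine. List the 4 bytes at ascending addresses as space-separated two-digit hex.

306147553 in hexadecimal, padded to 32 bits, is 0x123F70E1.
Split into bytes (most-significant first): 12 3F 70 E1.
In little-endian order the low byte comes first in memory.
So at ascending addresses the bytes are E1 70 3F 12.

E1 70 3F 12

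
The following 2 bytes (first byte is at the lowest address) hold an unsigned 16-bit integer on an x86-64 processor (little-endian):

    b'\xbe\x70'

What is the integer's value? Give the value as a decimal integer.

28862

In little-endian order the low byte comes first in memory.
Reassemble most-significant byte first: 70 BE → 0x70BE.
0x70BE = 28862.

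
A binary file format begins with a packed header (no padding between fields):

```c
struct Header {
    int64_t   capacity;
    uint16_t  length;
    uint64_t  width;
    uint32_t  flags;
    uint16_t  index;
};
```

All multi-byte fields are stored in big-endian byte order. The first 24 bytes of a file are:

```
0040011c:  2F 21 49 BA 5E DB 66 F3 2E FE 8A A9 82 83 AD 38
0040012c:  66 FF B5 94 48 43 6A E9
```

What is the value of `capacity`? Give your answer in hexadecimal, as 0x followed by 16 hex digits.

0x2F2149BA5EDB66F3

`capacity` is the first field, at byte offset 0, occupying 8 bytes.
Bytes at offsets 0..7: 2F 21 49 BA 5E DB 66 F3.
In big-endian order the high byte comes first in memory.
The bytes are already most-significant first: 0x2F2149BA5EDB66F3.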